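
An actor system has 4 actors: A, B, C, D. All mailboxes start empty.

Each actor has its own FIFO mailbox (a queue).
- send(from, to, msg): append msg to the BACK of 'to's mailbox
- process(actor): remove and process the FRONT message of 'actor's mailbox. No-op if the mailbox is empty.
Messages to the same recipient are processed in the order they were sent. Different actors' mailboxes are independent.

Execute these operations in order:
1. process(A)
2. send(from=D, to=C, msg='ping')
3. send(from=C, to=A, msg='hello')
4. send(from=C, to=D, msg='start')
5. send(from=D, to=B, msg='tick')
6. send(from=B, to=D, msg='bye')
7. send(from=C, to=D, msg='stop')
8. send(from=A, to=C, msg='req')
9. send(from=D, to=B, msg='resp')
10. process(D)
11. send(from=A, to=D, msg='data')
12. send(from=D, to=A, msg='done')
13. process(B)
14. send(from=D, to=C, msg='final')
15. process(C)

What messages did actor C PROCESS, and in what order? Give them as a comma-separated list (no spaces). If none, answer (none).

Answer: ping

Derivation:
After 1 (process(A)): A:[] B:[] C:[] D:[]
After 2 (send(from=D, to=C, msg='ping')): A:[] B:[] C:[ping] D:[]
After 3 (send(from=C, to=A, msg='hello')): A:[hello] B:[] C:[ping] D:[]
After 4 (send(from=C, to=D, msg='start')): A:[hello] B:[] C:[ping] D:[start]
After 5 (send(from=D, to=B, msg='tick')): A:[hello] B:[tick] C:[ping] D:[start]
After 6 (send(from=B, to=D, msg='bye')): A:[hello] B:[tick] C:[ping] D:[start,bye]
After 7 (send(from=C, to=D, msg='stop')): A:[hello] B:[tick] C:[ping] D:[start,bye,stop]
After 8 (send(from=A, to=C, msg='req')): A:[hello] B:[tick] C:[ping,req] D:[start,bye,stop]
After 9 (send(from=D, to=B, msg='resp')): A:[hello] B:[tick,resp] C:[ping,req] D:[start,bye,stop]
After 10 (process(D)): A:[hello] B:[tick,resp] C:[ping,req] D:[bye,stop]
After 11 (send(from=A, to=D, msg='data')): A:[hello] B:[tick,resp] C:[ping,req] D:[bye,stop,data]
After 12 (send(from=D, to=A, msg='done')): A:[hello,done] B:[tick,resp] C:[ping,req] D:[bye,stop,data]
After 13 (process(B)): A:[hello,done] B:[resp] C:[ping,req] D:[bye,stop,data]
After 14 (send(from=D, to=C, msg='final')): A:[hello,done] B:[resp] C:[ping,req,final] D:[bye,stop,data]
After 15 (process(C)): A:[hello,done] B:[resp] C:[req,final] D:[bye,stop,data]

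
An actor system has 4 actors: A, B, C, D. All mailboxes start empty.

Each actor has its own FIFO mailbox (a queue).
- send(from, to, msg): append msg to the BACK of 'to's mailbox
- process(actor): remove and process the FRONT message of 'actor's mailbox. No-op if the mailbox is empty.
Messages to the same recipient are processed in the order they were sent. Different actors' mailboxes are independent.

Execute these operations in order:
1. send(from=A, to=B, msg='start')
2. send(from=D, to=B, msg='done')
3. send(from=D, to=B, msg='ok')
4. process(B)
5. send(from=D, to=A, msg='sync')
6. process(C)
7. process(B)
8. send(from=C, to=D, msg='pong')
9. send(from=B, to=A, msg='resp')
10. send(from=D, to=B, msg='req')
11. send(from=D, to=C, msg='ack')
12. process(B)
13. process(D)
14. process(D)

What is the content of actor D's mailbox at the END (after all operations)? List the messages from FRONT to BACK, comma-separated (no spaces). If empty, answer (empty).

After 1 (send(from=A, to=B, msg='start')): A:[] B:[start] C:[] D:[]
After 2 (send(from=D, to=B, msg='done')): A:[] B:[start,done] C:[] D:[]
After 3 (send(from=D, to=B, msg='ok')): A:[] B:[start,done,ok] C:[] D:[]
After 4 (process(B)): A:[] B:[done,ok] C:[] D:[]
After 5 (send(from=D, to=A, msg='sync')): A:[sync] B:[done,ok] C:[] D:[]
After 6 (process(C)): A:[sync] B:[done,ok] C:[] D:[]
After 7 (process(B)): A:[sync] B:[ok] C:[] D:[]
After 8 (send(from=C, to=D, msg='pong')): A:[sync] B:[ok] C:[] D:[pong]
After 9 (send(from=B, to=A, msg='resp')): A:[sync,resp] B:[ok] C:[] D:[pong]
After 10 (send(from=D, to=B, msg='req')): A:[sync,resp] B:[ok,req] C:[] D:[pong]
After 11 (send(from=D, to=C, msg='ack')): A:[sync,resp] B:[ok,req] C:[ack] D:[pong]
After 12 (process(B)): A:[sync,resp] B:[req] C:[ack] D:[pong]
After 13 (process(D)): A:[sync,resp] B:[req] C:[ack] D:[]
After 14 (process(D)): A:[sync,resp] B:[req] C:[ack] D:[]

Answer: (empty)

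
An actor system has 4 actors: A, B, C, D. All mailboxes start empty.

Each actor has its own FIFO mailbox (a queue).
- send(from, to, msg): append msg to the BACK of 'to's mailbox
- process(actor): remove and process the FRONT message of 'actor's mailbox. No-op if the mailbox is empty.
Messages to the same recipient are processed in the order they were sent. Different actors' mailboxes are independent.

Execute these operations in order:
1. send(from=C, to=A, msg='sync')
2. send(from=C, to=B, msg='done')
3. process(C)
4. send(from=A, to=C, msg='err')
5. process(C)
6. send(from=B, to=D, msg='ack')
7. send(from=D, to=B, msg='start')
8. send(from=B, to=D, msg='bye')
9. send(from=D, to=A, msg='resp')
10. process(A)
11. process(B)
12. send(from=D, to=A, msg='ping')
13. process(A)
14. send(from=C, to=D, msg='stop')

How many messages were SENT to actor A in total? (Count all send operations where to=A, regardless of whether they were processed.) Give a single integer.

After 1 (send(from=C, to=A, msg='sync')): A:[sync] B:[] C:[] D:[]
After 2 (send(from=C, to=B, msg='done')): A:[sync] B:[done] C:[] D:[]
After 3 (process(C)): A:[sync] B:[done] C:[] D:[]
After 4 (send(from=A, to=C, msg='err')): A:[sync] B:[done] C:[err] D:[]
After 5 (process(C)): A:[sync] B:[done] C:[] D:[]
After 6 (send(from=B, to=D, msg='ack')): A:[sync] B:[done] C:[] D:[ack]
After 7 (send(from=D, to=B, msg='start')): A:[sync] B:[done,start] C:[] D:[ack]
After 8 (send(from=B, to=D, msg='bye')): A:[sync] B:[done,start] C:[] D:[ack,bye]
After 9 (send(from=D, to=A, msg='resp')): A:[sync,resp] B:[done,start] C:[] D:[ack,bye]
After 10 (process(A)): A:[resp] B:[done,start] C:[] D:[ack,bye]
After 11 (process(B)): A:[resp] B:[start] C:[] D:[ack,bye]
After 12 (send(from=D, to=A, msg='ping')): A:[resp,ping] B:[start] C:[] D:[ack,bye]
After 13 (process(A)): A:[ping] B:[start] C:[] D:[ack,bye]
After 14 (send(from=C, to=D, msg='stop')): A:[ping] B:[start] C:[] D:[ack,bye,stop]

Answer: 3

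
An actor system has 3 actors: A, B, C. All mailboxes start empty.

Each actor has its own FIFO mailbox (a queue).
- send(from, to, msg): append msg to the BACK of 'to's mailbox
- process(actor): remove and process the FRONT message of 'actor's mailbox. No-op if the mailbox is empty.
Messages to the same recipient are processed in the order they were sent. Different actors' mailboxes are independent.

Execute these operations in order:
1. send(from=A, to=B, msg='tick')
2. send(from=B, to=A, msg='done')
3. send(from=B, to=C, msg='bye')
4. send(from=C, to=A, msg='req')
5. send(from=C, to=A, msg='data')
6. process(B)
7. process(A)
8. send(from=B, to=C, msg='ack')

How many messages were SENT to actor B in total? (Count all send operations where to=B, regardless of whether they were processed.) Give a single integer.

After 1 (send(from=A, to=B, msg='tick')): A:[] B:[tick] C:[]
After 2 (send(from=B, to=A, msg='done')): A:[done] B:[tick] C:[]
After 3 (send(from=B, to=C, msg='bye')): A:[done] B:[tick] C:[bye]
After 4 (send(from=C, to=A, msg='req')): A:[done,req] B:[tick] C:[bye]
After 5 (send(from=C, to=A, msg='data')): A:[done,req,data] B:[tick] C:[bye]
After 6 (process(B)): A:[done,req,data] B:[] C:[bye]
After 7 (process(A)): A:[req,data] B:[] C:[bye]
After 8 (send(from=B, to=C, msg='ack')): A:[req,data] B:[] C:[bye,ack]

Answer: 1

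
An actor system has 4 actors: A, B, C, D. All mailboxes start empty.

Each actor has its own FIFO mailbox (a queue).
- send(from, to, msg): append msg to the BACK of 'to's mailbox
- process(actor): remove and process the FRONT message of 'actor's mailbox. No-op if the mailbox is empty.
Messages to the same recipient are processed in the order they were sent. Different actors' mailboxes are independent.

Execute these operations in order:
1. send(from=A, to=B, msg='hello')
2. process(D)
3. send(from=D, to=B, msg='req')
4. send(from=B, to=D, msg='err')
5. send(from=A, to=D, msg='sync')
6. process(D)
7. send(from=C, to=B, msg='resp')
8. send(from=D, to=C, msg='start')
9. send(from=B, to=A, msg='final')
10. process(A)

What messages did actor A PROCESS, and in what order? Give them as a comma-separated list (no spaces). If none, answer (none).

Answer: final

Derivation:
After 1 (send(from=A, to=B, msg='hello')): A:[] B:[hello] C:[] D:[]
After 2 (process(D)): A:[] B:[hello] C:[] D:[]
After 3 (send(from=D, to=B, msg='req')): A:[] B:[hello,req] C:[] D:[]
After 4 (send(from=B, to=D, msg='err')): A:[] B:[hello,req] C:[] D:[err]
After 5 (send(from=A, to=D, msg='sync')): A:[] B:[hello,req] C:[] D:[err,sync]
After 6 (process(D)): A:[] B:[hello,req] C:[] D:[sync]
After 7 (send(from=C, to=B, msg='resp')): A:[] B:[hello,req,resp] C:[] D:[sync]
After 8 (send(from=D, to=C, msg='start')): A:[] B:[hello,req,resp] C:[start] D:[sync]
After 9 (send(from=B, to=A, msg='final')): A:[final] B:[hello,req,resp] C:[start] D:[sync]
After 10 (process(A)): A:[] B:[hello,req,resp] C:[start] D:[sync]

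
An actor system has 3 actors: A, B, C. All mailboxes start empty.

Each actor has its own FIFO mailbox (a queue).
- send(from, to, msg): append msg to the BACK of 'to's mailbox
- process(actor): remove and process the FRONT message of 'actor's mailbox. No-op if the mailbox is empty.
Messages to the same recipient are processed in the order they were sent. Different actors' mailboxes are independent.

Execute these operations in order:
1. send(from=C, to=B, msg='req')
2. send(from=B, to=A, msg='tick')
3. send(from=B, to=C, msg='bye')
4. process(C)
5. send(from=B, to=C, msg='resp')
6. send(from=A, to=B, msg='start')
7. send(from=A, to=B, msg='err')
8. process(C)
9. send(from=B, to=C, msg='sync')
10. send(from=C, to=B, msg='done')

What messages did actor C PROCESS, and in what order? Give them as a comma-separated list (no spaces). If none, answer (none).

Answer: bye,resp

Derivation:
After 1 (send(from=C, to=B, msg='req')): A:[] B:[req] C:[]
After 2 (send(from=B, to=A, msg='tick')): A:[tick] B:[req] C:[]
After 3 (send(from=B, to=C, msg='bye')): A:[tick] B:[req] C:[bye]
After 4 (process(C)): A:[tick] B:[req] C:[]
After 5 (send(from=B, to=C, msg='resp')): A:[tick] B:[req] C:[resp]
After 6 (send(from=A, to=B, msg='start')): A:[tick] B:[req,start] C:[resp]
After 7 (send(from=A, to=B, msg='err')): A:[tick] B:[req,start,err] C:[resp]
After 8 (process(C)): A:[tick] B:[req,start,err] C:[]
After 9 (send(from=B, to=C, msg='sync')): A:[tick] B:[req,start,err] C:[sync]
After 10 (send(from=C, to=B, msg='done')): A:[tick] B:[req,start,err,done] C:[sync]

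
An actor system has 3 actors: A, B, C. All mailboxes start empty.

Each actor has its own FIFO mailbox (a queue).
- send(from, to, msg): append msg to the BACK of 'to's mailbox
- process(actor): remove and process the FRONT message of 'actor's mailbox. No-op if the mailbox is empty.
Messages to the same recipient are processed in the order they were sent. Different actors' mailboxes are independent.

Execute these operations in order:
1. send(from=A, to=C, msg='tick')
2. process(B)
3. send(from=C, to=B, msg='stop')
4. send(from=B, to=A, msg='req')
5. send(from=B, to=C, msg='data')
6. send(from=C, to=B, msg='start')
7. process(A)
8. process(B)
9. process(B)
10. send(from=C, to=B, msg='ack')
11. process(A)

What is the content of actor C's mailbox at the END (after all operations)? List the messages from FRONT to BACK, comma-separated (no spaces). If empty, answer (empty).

After 1 (send(from=A, to=C, msg='tick')): A:[] B:[] C:[tick]
After 2 (process(B)): A:[] B:[] C:[tick]
After 3 (send(from=C, to=B, msg='stop')): A:[] B:[stop] C:[tick]
After 4 (send(from=B, to=A, msg='req')): A:[req] B:[stop] C:[tick]
After 5 (send(from=B, to=C, msg='data')): A:[req] B:[stop] C:[tick,data]
After 6 (send(from=C, to=B, msg='start')): A:[req] B:[stop,start] C:[tick,data]
After 7 (process(A)): A:[] B:[stop,start] C:[tick,data]
After 8 (process(B)): A:[] B:[start] C:[tick,data]
After 9 (process(B)): A:[] B:[] C:[tick,data]
After 10 (send(from=C, to=B, msg='ack')): A:[] B:[ack] C:[tick,data]
After 11 (process(A)): A:[] B:[ack] C:[tick,data]

Answer: tick,data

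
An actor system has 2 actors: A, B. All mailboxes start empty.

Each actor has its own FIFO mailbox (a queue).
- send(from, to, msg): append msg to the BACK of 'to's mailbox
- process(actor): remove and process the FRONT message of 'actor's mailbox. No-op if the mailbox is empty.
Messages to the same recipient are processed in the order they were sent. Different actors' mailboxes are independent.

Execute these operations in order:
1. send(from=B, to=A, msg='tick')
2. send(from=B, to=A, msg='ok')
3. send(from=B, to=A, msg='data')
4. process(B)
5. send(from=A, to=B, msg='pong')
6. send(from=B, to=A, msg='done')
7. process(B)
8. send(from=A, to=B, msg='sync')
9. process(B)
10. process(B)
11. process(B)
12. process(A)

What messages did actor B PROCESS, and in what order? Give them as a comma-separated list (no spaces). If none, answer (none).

Answer: pong,sync

Derivation:
After 1 (send(from=B, to=A, msg='tick')): A:[tick] B:[]
After 2 (send(from=B, to=A, msg='ok')): A:[tick,ok] B:[]
After 3 (send(from=B, to=A, msg='data')): A:[tick,ok,data] B:[]
After 4 (process(B)): A:[tick,ok,data] B:[]
After 5 (send(from=A, to=B, msg='pong')): A:[tick,ok,data] B:[pong]
After 6 (send(from=B, to=A, msg='done')): A:[tick,ok,data,done] B:[pong]
After 7 (process(B)): A:[tick,ok,data,done] B:[]
After 8 (send(from=A, to=B, msg='sync')): A:[tick,ok,data,done] B:[sync]
After 9 (process(B)): A:[tick,ok,data,done] B:[]
After 10 (process(B)): A:[tick,ok,data,done] B:[]
After 11 (process(B)): A:[tick,ok,data,done] B:[]
After 12 (process(A)): A:[ok,data,done] B:[]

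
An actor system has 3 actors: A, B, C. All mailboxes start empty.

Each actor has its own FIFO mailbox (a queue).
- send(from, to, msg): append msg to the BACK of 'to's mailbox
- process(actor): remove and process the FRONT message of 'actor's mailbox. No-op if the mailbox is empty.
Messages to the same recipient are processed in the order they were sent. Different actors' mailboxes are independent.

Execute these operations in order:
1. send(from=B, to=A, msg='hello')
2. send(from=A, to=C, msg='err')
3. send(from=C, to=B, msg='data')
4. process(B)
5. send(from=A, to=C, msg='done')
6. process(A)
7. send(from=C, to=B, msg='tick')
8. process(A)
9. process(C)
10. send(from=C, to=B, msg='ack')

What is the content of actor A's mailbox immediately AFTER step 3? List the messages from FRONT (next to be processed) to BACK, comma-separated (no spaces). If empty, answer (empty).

After 1 (send(from=B, to=A, msg='hello')): A:[hello] B:[] C:[]
After 2 (send(from=A, to=C, msg='err')): A:[hello] B:[] C:[err]
After 3 (send(from=C, to=B, msg='data')): A:[hello] B:[data] C:[err]

hello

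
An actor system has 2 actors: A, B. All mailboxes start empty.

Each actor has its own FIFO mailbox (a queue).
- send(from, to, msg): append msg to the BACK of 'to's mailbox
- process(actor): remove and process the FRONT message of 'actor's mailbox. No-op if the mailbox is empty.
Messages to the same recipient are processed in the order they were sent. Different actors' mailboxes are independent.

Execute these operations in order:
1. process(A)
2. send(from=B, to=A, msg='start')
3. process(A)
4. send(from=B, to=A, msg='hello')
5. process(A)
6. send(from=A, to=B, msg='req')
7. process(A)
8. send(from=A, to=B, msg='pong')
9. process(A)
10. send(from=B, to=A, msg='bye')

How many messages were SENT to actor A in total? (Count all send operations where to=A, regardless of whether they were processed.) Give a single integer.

After 1 (process(A)): A:[] B:[]
After 2 (send(from=B, to=A, msg='start')): A:[start] B:[]
After 3 (process(A)): A:[] B:[]
After 4 (send(from=B, to=A, msg='hello')): A:[hello] B:[]
After 5 (process(A)): A:[] B:[]
After 6 (send(from=A, to=B, msg='req')): A:[] B:[req]
After 7 (process(A)): A:[] B:[req]
After 8 (send(from=A, to=B, msg='pong')): A:[] B:[req,pong]
After 9 (process(A)): A:[] B:[req,pong]
After 10 (send(from=B, to=A, msg='bye')): A:[bye] B:[req,pong]

Answer: 3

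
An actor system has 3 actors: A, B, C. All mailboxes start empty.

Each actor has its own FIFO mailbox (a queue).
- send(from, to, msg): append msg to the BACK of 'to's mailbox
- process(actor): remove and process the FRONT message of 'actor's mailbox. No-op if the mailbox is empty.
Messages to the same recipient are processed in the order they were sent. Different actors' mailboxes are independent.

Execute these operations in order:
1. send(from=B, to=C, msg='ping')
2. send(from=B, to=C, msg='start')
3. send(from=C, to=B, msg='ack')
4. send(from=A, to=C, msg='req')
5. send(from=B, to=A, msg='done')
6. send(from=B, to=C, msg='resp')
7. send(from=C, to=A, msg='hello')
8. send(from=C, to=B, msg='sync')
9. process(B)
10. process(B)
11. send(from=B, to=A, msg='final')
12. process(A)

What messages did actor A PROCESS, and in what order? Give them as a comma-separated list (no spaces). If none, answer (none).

After 1 (send(from=B, to=C, msg='ping')): A:[] B:[] C:[ping]
After 2 (send(from=B, to=C, msg='start')): A:[] B:[] C:[ping,start]
After 3 (send(from=C, to=B, msg='ack')): A:[] B:[ack] C:[ping,start]
After 4 (send(from=A, to=C, msg='req')): A:[] B:[ack] C:[ping,start,req]
After 5 (send(from=B, to=A, msg='done')): A:[done] B:[ack] C:[ping,start,req]
After 6 (send(from=B, to=C, msg='resp')): A:[done] B:[ack] C:[ping,start,req,resp]
After 7 (send(from=C, to=A, msg='hello')): A:[done,hello] B:[ack] C:[ping,start,req,resp]
After 8 (send(from=C, to=B, msg='sync')): A:[done,hello] B:[ack,sync] C:[ping,start,req,resp]
After 9 (process(B)): A:[done,hello] B:[sync] C:[ping,start,req,resp]
After 10 (process(B)): A:[done,hello] B:[] C:[ping,start,req,resp]
After 11 (send(from=B, to=A, msg='final')): A:[done,hello,final] B:[] C:[ping,start,req,resp]
After 12 (process(A)): A:[hello,final] B:[] C:[ping,start,req,resp]

Answer: done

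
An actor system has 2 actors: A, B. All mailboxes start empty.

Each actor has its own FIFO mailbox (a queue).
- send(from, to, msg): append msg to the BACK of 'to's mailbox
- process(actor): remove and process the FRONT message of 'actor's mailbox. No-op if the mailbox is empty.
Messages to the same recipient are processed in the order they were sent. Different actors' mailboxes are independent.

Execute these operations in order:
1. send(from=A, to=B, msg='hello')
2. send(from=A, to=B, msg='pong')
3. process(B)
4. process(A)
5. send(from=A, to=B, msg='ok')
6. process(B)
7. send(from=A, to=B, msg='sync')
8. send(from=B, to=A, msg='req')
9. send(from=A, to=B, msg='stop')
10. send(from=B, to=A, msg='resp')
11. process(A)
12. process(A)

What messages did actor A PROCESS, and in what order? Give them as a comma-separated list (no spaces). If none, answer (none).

Answer: req,resp

Derivation:
After 1 (send(from=A, to=B, msg='hello')): A:[] B:[hello]
After 2 (send(from=A, to=B, msg='pong')): A:[] B:[hello,pong]
After 3 (process(B)): A:[] B:[pong]
After 4 (process(A)): A:[] B:[pong]
After 5 (send(from=A, to=B, msg='ok')): A:[] B:[pong,ok]
After 6 (process(B)): A:[] B:[ok]
After 7 (send(from=A, to=B, msg='sync')): A:[] B:[ok,sync]
After 8 (send(from=B, to=A, msg='req')): A:[req] B:[ok,sync]
After 9 (send(from=A, to=B, msg='stop')): A:[req] B:[ok,sync,stop]
After 10 (send(from=B, to=A, msg='resp')): A:[req,resp] B:[ok,sync,stop]
After 11 (process(A)): A:[resp] B:[ok,sync,stop]
After 12 (process(A)): A:[] B:[ok,sync,stop]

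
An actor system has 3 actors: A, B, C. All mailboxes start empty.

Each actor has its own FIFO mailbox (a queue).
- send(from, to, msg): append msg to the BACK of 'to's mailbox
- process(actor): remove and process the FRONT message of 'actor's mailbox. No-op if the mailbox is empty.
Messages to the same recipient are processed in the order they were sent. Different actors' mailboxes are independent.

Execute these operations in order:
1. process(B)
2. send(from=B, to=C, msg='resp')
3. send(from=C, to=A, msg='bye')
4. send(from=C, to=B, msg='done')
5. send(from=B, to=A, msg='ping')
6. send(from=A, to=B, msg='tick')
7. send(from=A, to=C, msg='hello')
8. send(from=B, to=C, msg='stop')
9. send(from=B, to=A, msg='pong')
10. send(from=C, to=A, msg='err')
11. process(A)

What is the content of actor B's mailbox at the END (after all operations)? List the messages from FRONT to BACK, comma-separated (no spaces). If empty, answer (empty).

After 1 (process(B)): A:[] B:[] C:[]
After 2 (send(from=B, to=C, msg='resp')): A:[] B:[] C:[resp]
After 3 (send(from=C, to=A, msg='bye')): A:[bye] B:[] C:[resp]
After 4 (send(from=C, to=B, msg='done')): A:[bye] B:[done] C:[resp]
After 5 (send(from=B, to=A, msg='ping')): A:[bye,ping] B:[done] C:[resp]
After 6 (send(from=A, to=B, msg='tick')): A:[bye,ping] B:[done,tick] C:[resp]
After 7 (send(from=A, to=C, msg='hello')): A:[bye,ping] B:[done,tick] C:[resp,hello]
After 8 (send(from=B, to=C, msg='stop')): A:[bye,ping] B:[done,tick] C:[resp,hello,stop]
After 9 (send(from=B, to=A, msg='pong')): A:[bye,ping,pong] B:[done,tick] C:[resp,hello,stop]
After 10 (send(from=C, to=A, msg='err')): A:[bye,ping,pong,err] B:[done,tick] C:[resp,hello,stop]
After 11 (process(A)): A:[ping,pong,err] B:[done,tick] C:[resp,hello,stop]

Answer: done,tick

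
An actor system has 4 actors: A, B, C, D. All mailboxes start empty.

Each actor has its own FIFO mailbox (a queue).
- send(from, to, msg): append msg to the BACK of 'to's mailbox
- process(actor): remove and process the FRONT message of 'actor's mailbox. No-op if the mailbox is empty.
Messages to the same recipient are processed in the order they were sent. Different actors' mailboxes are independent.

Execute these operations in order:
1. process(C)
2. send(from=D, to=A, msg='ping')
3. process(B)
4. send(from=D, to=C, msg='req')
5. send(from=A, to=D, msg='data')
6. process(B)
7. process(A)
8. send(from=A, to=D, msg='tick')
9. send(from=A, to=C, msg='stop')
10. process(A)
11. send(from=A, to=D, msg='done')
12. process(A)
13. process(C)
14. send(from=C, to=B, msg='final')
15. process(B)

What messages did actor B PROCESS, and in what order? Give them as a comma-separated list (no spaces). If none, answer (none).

Answer: final

Derivation:
After 1 (process(C)): A:[] B:[] C:[] D:[]
After 2 (send(from=D, to=A, msg='ping')): A:[ping] B:[] C:[] D:[]
After 3 (process(B)): A:[ping] B:[] C:[] D:[]
After 4 (send(from=D, to=C, msg='req')): A:[ping] B:[] C:[req] D:[]
After 5 (send(from=A, to=D, msg='data')): A:[ping] B:[] C:[req] D:[data]
After 6 (process(B)): A:[ping] B:[] C:[req] D:[data]
After 7 (process(A)): A:[] B:[] C:[req] D:[data]
After 8 (send(from=A, to=D, msg='tick')): A:[] B:[] C:[req] D:[data,tick]
After 9 (send(from=A, to=C, msg='stop')): A:[] B:[] C:[req,stop] D:[data,tick]
After 10 (process(A)): A:[] B:[] C:[req,stop] D:[data,tick]
After 11 (send(from=A, to=D, msg='done')): A:[] B:[] C:[req,stop] D:[data,tick,done]
After 12 (process(A)): A:[] B:[] C:[req,stop] D:[data,tick,done]
After 13 (process(C)): A:[] B:[] C:[stop] D:[data,tick,done]
After 14 (send(from=C, to=B, msg='final')): A:[] B:[final] C:[stop] D:[data,tick,done]
After 15 (process(B)): A:[] B:[] C:[stop] D:[data,tick,done]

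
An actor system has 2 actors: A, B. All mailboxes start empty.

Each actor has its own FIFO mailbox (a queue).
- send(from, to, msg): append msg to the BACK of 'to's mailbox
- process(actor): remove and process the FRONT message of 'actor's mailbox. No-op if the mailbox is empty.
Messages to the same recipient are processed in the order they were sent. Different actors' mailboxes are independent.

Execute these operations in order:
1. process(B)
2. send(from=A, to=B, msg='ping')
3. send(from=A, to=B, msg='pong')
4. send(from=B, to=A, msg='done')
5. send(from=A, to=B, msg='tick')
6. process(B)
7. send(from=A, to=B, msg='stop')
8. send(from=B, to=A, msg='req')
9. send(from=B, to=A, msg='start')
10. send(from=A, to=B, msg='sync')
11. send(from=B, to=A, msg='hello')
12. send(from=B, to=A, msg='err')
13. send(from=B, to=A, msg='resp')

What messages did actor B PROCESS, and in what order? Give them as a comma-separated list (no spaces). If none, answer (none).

Answer: ping

Derivation:
After 1 (process(B)): A:[] B:[]
After 2 (send(from=A, to=B, msg='ping')): A:[] B:[ping]
After 3 (send(from=A, to=B, msg='pong')): A:[] B:[ping,pong]
After 4 (send(from=B, to=A, msg='done')): A:[done] B:[ping,pong]
After 5 (send(from=A, to=B, msg='tick')): A:[done] B:[ping,pong,tick]
After 6 (process(B)): A:[done] B:[pong,tick]
After 7 (send(from=A, to=B, msg='stop')): A:[done] B:[pong,tick,stop]
After 8 (send(from=B, to=A, msg='req')): A:[done,req] B:[pong,tick,stop]
After 9 (send(from=B, to=A, msg='start')): A:[done,req,start] B:[pong,tick,stop]
After 10 (send(from=A, to=B, msg='sync')): A:[done,req,start] B:[pong,tick,stop,sync]
After 11 (send(from=B, to=A, msg='hello')): A:[done,req,start,hello] B:[pong,tick,stop,sync]
After 12 (send(from=B, to=A, msg='err')): A:[done,req,start,hello,err] B:[pong,tick,stop,sync]
After 13 (send(from=B, to=A, msg='resp')): A:[done,req,start,hello,err,resp] B:[pong,tick,stop,sync]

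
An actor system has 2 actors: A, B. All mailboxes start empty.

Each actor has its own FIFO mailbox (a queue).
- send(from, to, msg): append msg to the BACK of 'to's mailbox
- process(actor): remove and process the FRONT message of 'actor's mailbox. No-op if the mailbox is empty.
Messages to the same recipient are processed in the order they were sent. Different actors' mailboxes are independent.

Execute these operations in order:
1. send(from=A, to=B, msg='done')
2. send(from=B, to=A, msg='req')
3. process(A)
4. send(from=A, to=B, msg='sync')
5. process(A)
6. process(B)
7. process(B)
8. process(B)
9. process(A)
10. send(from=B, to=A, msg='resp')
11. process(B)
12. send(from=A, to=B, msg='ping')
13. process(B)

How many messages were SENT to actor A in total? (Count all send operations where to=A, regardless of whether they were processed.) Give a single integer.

Answer: 2

Derivation:
After 1 (send(from=A, to=B, msg='done')): A:[] B:[done]
After 2 (send(from=B, to=A, msg='req')): A:[req] B:[done]
After 3 (process(A)): A:[] B:[done]
After 4 (send(from=A, to=B, msg='sync')): A:[] B:[done,sync]
After 5 (process(A)): A:[] B:[done,sync]
After 6 (process(B)): A:[] B:[sync]
After 7 (process(B)): A:[] B:[]
After 8 (process(B)): A:[] B:[]
After 9 (process(A)): A:[] B:[]
After 10 (send(from=B, to=A, msg='resp')): A:[resp] B:[]
After 11 (process(B)): A:[resp] B:[]
After 12 (send(from=A, to=B, msg='ping')): A:[resp] B:[ping]
After 13 (process(B)): A:[resp] B:[]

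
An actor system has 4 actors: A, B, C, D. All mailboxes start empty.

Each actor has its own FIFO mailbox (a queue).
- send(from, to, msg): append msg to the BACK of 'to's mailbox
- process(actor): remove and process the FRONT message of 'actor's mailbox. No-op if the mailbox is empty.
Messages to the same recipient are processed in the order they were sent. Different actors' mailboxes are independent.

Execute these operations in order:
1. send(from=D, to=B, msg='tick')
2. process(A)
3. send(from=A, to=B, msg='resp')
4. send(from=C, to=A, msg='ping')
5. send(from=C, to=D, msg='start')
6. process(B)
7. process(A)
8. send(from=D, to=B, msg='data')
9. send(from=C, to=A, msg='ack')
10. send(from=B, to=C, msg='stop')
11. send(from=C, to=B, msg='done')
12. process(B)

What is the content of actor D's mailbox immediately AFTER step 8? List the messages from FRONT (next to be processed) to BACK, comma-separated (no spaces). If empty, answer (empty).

After 1 (send(from=D, to=B, msg='tick')): A:[] B:[tick] C:[] D:[]
After 2 (process(A)): A:[] B:[tick] C:[] D:[]
After 3 (send(from=A, to=B, msg='resp')): A:[] B:[tick,resp] C:[] D:[]
After 4 (send(from=C, to=A, msg='ping')): A:[ping] B:[tick,resp] C:[] D:[]
After 5 (send(from=C, to=D, msg='start')): A:[ping] B:[tick,resp] C:[] D:[start]
After 6 (process(B)): A:[ping] B:[resp] C:[] D:[start]
After 7 (process(A)): A:[] B:[resp] C:[] D:[start]
After 8 (send(from=D, to=B, msg='data')): A:[] B:[resp,data] C:[] D:[start]

start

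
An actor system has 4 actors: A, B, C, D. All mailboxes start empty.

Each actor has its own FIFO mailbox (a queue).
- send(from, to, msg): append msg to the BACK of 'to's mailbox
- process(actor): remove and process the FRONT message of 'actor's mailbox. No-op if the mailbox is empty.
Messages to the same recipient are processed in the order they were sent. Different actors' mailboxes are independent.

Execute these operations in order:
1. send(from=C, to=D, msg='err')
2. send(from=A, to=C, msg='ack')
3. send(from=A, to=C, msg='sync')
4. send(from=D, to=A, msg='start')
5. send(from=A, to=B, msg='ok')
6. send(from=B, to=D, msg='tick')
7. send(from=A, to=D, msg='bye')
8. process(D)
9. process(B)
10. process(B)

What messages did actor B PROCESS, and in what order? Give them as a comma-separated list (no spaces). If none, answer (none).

After 1 (send(from=C, to=D, msg='err')): A:[] B:[] C:[] D:[err]
After 2 (send(from=A, to=C, msg='ack')): A:[] B:[] C:[ack] D:[err]
After 3 (send(from=A, to=C, msg='sync')): A:[] B:[] C:[ack,sync] D:[err]
After 4 (send(from=D, to=A, msg='start')): A:[start] B:[] C:[ack,sync] D:[err]
After 5 (send(from=A, to=B, msg='ok')): A:[start] B:[ok] C:[ack,sync] D:[err]
After 6 (send(from=B, to=D, msg='tick')): A:[start] B:[ok] C:[ack,sync] D:[err,tick]
After 7 (send(from=A, to=D, msg='bye')): A:[start] B:[ok] C:[ack,sync] D:[err,tick,bye]
After 8 (process(D)): A:[start] B:[ok] C:[ack,sync] D:[tick,bye]
After 9 (process(B)): A:[start] B:[] C:[ack,sync] D:[tick,bye]
After 10 (process(B)): A:[start] B:[] C:[ack,sync] D:[tick,bye]

Answer: ok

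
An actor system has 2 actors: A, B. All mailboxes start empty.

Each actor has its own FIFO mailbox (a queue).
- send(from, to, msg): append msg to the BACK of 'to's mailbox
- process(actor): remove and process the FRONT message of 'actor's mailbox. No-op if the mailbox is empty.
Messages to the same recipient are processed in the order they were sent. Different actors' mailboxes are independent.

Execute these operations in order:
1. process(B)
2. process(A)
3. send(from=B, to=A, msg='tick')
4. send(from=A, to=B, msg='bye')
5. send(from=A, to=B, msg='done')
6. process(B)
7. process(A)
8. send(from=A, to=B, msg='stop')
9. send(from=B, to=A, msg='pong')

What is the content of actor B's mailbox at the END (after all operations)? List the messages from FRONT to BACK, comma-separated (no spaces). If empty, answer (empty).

After 1 (process(B)): A:[] B:[]
After 2 (process(A)): A:[] B:[]
After 3 (send(from=B, to=A, msg='tick')): A:[tick] B:[]
After 4 (send(from=A, to=B, msg='bye')): A:[tick] B:[bye]
After 5 (send(from=A, to=B, msg='done')): A:[tick] B:[bye,done]
After 6 (process(B)): A:[tick] B:[done]
After 7 (process(A)): A:[] B:[done]
After 8 (send(from=A, to=B, msg='stop')): A:[] B:[done,stop]
After 9 (send(from=B, to=A, msg='pong')): A:[pong] B:[done,stop]

Answer: done,stop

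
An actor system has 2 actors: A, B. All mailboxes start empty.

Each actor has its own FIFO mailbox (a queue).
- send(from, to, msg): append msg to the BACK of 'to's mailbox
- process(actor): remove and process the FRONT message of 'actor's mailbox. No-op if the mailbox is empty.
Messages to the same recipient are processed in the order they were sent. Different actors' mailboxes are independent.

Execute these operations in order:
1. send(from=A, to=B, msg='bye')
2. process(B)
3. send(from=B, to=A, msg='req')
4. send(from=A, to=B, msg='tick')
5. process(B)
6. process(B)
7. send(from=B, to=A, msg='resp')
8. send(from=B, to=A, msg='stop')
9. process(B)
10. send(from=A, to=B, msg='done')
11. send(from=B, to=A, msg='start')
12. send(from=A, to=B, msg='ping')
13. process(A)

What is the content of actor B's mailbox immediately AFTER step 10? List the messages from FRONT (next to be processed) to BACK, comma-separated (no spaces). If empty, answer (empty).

After 1 (send(from=A, to=B, msg='bye')): A:[] B:[bye]
After 2 (process(B)): A:[] B:[]
After 3 (send(from=B, to=A, msg='req')): A:[req] B:[]
After 4 (send(from=A, to=B, msg='tick')): A:[req] B:[tick]
After 5 (process(B)): A:[req] B:[]
After 6 (process(B)): A:[req] B:[]
After 7 (send(from=B, to=A, msg='resp')): A:[req,resp] B:[]
After 8 (send(from=B, to=A, msg='stop')): A:[req,resp,stop] B:[]
After 9 (process(B)): A:[req,resp,stop] B:[]
After 10 (send(from=A, to=B, msg='done')): A:[req,resp,stop] B:[done]

done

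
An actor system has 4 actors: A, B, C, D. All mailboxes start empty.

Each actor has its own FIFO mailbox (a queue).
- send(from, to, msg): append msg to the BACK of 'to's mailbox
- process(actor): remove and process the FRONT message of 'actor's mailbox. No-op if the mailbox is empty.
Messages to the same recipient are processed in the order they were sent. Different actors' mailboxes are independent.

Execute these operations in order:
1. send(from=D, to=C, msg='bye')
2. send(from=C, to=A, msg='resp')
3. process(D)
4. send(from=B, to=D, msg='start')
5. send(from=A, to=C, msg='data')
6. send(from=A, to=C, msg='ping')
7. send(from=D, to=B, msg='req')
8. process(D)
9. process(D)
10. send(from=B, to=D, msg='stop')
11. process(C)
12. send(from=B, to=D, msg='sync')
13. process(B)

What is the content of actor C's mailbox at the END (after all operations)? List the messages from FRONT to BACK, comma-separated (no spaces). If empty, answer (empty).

Answer: data,ping

Derivation:
After 1 (send(from=D, to=C, msg='bye')): A:[] B:[] C:[bye] D:[]
After 2 (send(from=C, to=A, msg='resp')): A:[resp] B:[] C:[bye] D:[]
After 3 (process(D)): A:[resp] B:[] C:[bye] D:[]
After 4 (send(from=B, to=D, msg='start')): A:[resp] B:[] C:[bye] D:[start]
After 5 (send(from=A, to=C, msg='data')): A:[resp] B:[] C:[bye,data] D:[start]
After 6 (send(from=A, to=C, msg='ping')): A:[resp] B:[] C:[bye,data,ping] D:[start]
After 7 (send(from=D, to=B, msg='req')): A:[resp] B:[req] C:[bye,data,ping] D:[start]
After 8 (process(D)): A:[resp] B:[req] C:[bye,data,ping] D:[]
After 9 (process(D)): A:[resp] B:[req] C:[bye,data,ping] D:[]
After 10 (send(from=B, to=D, msg='stop')): A:[resp] B:[req] C:[bye,data,ping] D:[stop]
After 11 (process(C)): A:[resp] B:[req] C:[data,ping] D:[stop]
After 12 (send(from=B, to=D, msg='sync')): A:[resp] B:[req] C:[data,ping] D:[stop,sync]
After 13 (process(B)): A:[resp] B:[] C:[data,ping] D:[stop,sync]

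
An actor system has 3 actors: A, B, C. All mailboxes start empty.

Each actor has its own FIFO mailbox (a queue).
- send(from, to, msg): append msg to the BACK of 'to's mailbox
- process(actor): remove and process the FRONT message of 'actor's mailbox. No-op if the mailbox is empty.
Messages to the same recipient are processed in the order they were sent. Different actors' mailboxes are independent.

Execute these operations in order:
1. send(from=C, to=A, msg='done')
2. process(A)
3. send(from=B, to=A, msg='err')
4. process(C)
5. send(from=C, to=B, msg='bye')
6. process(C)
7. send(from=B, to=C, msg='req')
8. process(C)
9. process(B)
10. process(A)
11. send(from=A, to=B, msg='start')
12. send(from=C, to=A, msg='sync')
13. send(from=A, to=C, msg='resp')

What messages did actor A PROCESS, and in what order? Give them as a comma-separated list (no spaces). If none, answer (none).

Answer: done,err

Derivation:
After 1 (send(from=C, to=A, msg='done')): A:[done] B:[] C:[]
After 2 (process(A)): A:[] B:[] C:[]
After 3 (send(from=B, to=A, msg='err')): A:[err] B:[] C:[]
After 4 (process(C)): A:[err] B:[] C:[]
After 5 (send(from=C, to=B, msg='bye')): A:[err] B:[bye] C:[]
After 6 (process(C)): A:[err] B:[bye] C:[]
After 7 (send(from=B, to=C, msg='req')): A:[err] B:[bye] C:[req]
After 8 (process(C)): A:[err] B:[bye] C:[]
After 9 (process(B)): A:[err] B:[] C:[]
After 10 (process(A)): A:[] B:[] C:[]
After 11 (send(from=A, to=B, msg='start')): A:[] B:[start] C:[]
After 12 (send(from=C, to=A, msg='sync')): A:[sync] B:[start] C:[]
After 13 (send(from=A, to=C, msg='resp')): A:[sync] B:[start] C:[resp]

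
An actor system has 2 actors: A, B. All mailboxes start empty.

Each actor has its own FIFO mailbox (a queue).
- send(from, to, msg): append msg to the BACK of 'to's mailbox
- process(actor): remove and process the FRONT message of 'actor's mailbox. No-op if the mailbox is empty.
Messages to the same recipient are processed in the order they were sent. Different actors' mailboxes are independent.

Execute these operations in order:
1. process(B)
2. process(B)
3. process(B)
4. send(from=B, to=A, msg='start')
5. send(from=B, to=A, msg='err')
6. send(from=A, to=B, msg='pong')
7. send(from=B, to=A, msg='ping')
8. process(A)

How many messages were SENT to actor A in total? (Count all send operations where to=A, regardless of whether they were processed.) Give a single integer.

Answer: 3

Derivation:
After 1 (process(B)): A:[] B:[]
After 2 (process(B)): A:[] B:[]
After 3 (process(B)): A:[] B:[]
After 4 (send(from=B, to=A, msg='start')): A:[start] B:[]
After 5 (send(from=B, to=A, msg='err')): A:[start,err] B:[]
After 6 (send(from=A, to=B, msg='pong')): A:[start,err] B:[pong]
After 7 (send(from=B, to=A, msg='ping')): A:[start,err,ping] B:[pong]
After 8 (process(A)): A:[err,ping] B:[pong]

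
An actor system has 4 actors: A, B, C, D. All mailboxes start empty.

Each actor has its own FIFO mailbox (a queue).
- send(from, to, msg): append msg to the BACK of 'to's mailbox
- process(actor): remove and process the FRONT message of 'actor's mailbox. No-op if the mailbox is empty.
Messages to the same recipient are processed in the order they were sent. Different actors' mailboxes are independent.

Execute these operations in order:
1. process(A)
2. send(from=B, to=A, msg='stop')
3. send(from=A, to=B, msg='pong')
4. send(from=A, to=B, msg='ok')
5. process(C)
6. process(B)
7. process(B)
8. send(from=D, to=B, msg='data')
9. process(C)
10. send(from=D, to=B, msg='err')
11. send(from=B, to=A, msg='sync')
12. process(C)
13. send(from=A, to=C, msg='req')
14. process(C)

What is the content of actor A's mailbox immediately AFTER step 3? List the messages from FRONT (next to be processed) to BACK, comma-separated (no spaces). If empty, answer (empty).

After 1 (process(A)): A:[] B:[] C:[] D:[]
After 2 (send(from=B, to=A, msg='stop')): A:[stop] B:[] C:[] D:[]
After 3 (send(from=A, to=B, msg='pong')): A:[stop] B:[pong] C:[] D:[]

stop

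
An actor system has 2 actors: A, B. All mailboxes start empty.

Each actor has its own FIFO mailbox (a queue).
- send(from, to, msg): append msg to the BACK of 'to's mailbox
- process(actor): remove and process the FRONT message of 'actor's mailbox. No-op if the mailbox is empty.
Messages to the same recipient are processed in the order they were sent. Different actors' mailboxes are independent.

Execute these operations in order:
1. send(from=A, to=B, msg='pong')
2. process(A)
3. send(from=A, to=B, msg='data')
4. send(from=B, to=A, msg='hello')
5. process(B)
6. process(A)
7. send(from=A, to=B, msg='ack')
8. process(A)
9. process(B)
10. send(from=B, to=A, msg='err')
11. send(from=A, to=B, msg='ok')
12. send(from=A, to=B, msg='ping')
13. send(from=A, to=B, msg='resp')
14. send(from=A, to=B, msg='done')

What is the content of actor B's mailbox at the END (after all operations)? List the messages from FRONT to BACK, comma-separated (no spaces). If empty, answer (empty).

After 1 (send(from=A, to=B, msg='pong')): A:[] B:[pong]
After 2 (process(A)): A:[] B:[pong]
After 3 (send(from=A, to=B, msg='data')): A:[] B:[pong,data]
After 4 (send(from=B, to=A, msg='hello')): A:[hello] B:[pong,data]
After 5 (process(B)): A:[hello] B:[data]
After 6 (process(A)): A:[] B:[data]
After 7 (send(from=A, to=B, msg='ack')): A:[] B:[data,ack]
After 8 (process(A)): A:[] B:[data,ack]
After 9 (process(B)): A:[] B:[ack]
After 10 (send(from=B, to=A, msg='err')): A:[err] B:[ack]
After 11 (send(from=A, to=B, msg='ok')): A:[err] B:[ack,ok]
After 12 (send(from=A, to=B, msg='ping')): A:[err] B:[ack,ok,ping]
After 13 (send(from=A, to=B, msg='resp')): A:[err] B:[ack,ok,ping,resp]
After 14 (send(from=A, to=B, msg='done')): A:[err] B:[ack,ok,ping,resp,done]

Answer: ack,ok,ping,resp,done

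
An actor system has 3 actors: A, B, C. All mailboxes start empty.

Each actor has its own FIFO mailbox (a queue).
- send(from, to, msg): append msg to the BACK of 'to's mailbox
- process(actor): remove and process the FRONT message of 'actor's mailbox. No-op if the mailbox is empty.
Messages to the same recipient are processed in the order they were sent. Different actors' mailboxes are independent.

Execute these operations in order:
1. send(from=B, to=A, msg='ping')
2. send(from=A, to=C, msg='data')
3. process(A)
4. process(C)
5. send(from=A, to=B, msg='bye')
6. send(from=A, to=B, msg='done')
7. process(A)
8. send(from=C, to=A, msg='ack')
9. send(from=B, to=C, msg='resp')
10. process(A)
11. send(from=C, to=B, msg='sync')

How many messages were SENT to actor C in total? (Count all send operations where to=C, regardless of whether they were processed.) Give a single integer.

After 1 (send(from=B, to=A, msg='ping')): A:[ping] B:[] C:[]
After 2 (send(from=A, to=C, msg='data')): A:[ping] B:[] C:[data]
After 3 (process(A)): A:[] B:[] C:[data]
After 4 (process(C)): A:[] B:[] C:[]
After 5 (send(from=A, to=B, msg='bye')): A:[] B:[bye] C:[]
After 6 (send(from=A, to=B, msg='done')): A:[] B:[bye,done] C:[]
After 7 (process(A)): A:[] B:[bye,done] C:[]
After 8 (send(from=C, to=A, msg='ack')): A:[ack] B:[bye,done] C:[]
After 9 (send(from=B, to=C, msg='resp')): A:[ack] B:[bye,done] C:[resp]
After 10 (process(A)): A:[] B:[bye,done] C:[resp]
After 11 (send(from=C, to=B, msg='sync')): A:[] B:[bye,done,sync] C:[resp]

Answer: 2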